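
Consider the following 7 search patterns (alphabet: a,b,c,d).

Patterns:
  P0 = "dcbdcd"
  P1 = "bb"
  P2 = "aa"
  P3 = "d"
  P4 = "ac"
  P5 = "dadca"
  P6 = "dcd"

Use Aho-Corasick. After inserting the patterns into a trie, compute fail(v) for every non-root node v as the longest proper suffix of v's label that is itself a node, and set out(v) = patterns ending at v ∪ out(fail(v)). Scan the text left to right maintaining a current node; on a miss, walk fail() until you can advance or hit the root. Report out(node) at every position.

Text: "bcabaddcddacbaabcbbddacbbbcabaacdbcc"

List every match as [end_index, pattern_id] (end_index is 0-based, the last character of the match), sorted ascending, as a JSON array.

Construct AC machine:
Trie nodes:
  n0 'ε': a→9 b→7 d→1
  n1 'd': a→12 c→2  ←P3
  n2 'dc': b→3 d→16
  n3 'dcb': d→4
  n4 'dcbd': c→5
  n5 'dcbdc': d→6
  n6 'dcbdcd': ·  ←P0
  n7 'b': b→8
  n8 'bb': ·  ←P1
  n9 'a': a→10 c→11
  n10 'aa': ·  ←P2
  n11 'ac': ·  ←P4
  n12 'da': d→13
  n13 'dad': c→14
  n14 'dadc': a→15
  n15 'dadca': ·  ←P5
  n16 'dcd': ·  ←P6

BFS fail/out derivation:
  fail(1) 'd': from fail(0)=0 chase 'd': 0 ⇒ 0;  out={3}∪out(0)={3}
  fail(7) 'b': from fail(0)=0 chase 'b': 0 ⇒ 0;  out=∅∪out(0)=∅
  fail(9) 'a': from fail(0)=0 chase 'a': 0 ⇒ 0;  out=∅∪out(0)=∅
  fail(2) 'dc': from fail(1)=0 chase 'c': 0 ⇒ 0;  out=∅∪out(0)=∅
  fail(8) 'bb': from fail(7)=0 chase 'b': 0 ⇒ 7;  out={1}∪out(7)={1}
  fail(10) 'aa': from fail(9)=0 chase 'a': 0 ⇒ 9;  out={2}∪out(9)={2}
  fail(11) 'ac': from fail(9)=0 chase 'c': 0 ⇒ 0;  out={4}∪out(0)={4}
  fail(12) 'da': from fail(1)=0 chase 'a': 0 ⇒ 9;  out=∅∪out(9)=∅
  fail(3) 'dcb': from fail(2)=0 chase 'b': 0 ⇒ 7;  out=∅∪out(7)=∅
  fail(13) 'dad': from fail(12)=9 chase 'd': 9→0 ⇒ 1;  out=∅∪out(1)={3}
  fail(16) 'dcd': from fail(2)=0 chase 'd': 0 ⇒ 1;  out={6}∪out(1)={3,6}
  fail(4) 'dcbd': from fail(3)=7 chase 'd': 7→0 ⇒ 1;  out=∅∪out(1)={3}
  fail(14) 'dadc': from fail(13)=1 chase 'c': 1 ⇒ 2;  out=∅∪out(2)=∅
  fail(5) 'dcbdc': from fail(4)=1 chase 'c': 1 ⇒ 2;  out=∅∪out(2)=∅
  fail(15) 'dadca': from fail(14)=2 chase 'a': 2→0 ⇒ 9;  out={5}∪out(9)={5}
  fail(6) 'dcbdcd': from fail(5)=2 chase 'd': 2 ⇒ 16;  out={0}∪out(16)={0,3,6}

Run:
[0] read 'b'  n0⇒n7
[1] read 'c'  n7⇒n0 (fail-walked)
[2] read 'a'  n0⇒n9
[3] read 'b'  n9⇒n7 (fail-walked)
[4] read 'a'  n7⇒n9 (fail-walked)
[5] read 'd'  n9⇒n1 (fail-walked)  emit P3@[5:5]
[6] read 'd'  n1⇒n1 (fail-walked)  emit P3@[6:6]
[7] read 'c'  n1⇒n2
[8] read 'd'  n2⇒n16  emit P3@[8:8],P6@[6:8]
[9] read 'd'  n16⇒n1 (fail-walked)  emit P3@[9:9]
[10] read 'a'  n1⇒n12
[11] read 'c'  n12⇒n11 (fail-walked)  emit P4@[10:11]
[12] read 'b'  n11⇒n7 (fail-walked)
[13] read 'a'  n7⇒n9 (fail-walked)
[14] read 'a'  n9⇒n10  emit P2@[13:14]
[15] read 'b'  n10⇒n7 (fail-walked)
[16] read 'c'  n7⇒n0 (fail-walked)
[17] read 'b'  n0⇒n7
[18] read 'b'  n7⇒n8  emit P1@[17:18]
[19] read 'd'  n8⇒n1 (fail-walked)  emit P3@[19:19]
[20] read 'd'  n1⇒n1 (fail-walked)  emit P3@[20:20]
[21] read 'a'  n1⇒n12
[22] read 'c'  n12⇒n11 (fail-walked)  emit P4@[21:22]
[23] read 'b'  n11⇒n7 (fail-walked)
[24] read 'b'  n7⇒n8  emit P1@[23:24]
[25] read 'b'  n8⇒n8 (fail-walked)  emit P1@[24:25]
[26] read 'c'  n8⇒n0 (fail-walked)
[27] read 'a'  n0⇒n9
[28] read 'b'  n9⇒n7 (fail-walked)
[29] read 'a'  n7⇒n9 (fail-walked)
[30] read 'a'  n9⇒n10  emit P2@[29:30]
[31] read 'c'  n10⇒n11 (fail-walked)  emit P4@[30:31]
[32] read 'd'  n11⇒n1 (fail-walked)  emit P3@[32:32]
[33] read 'b'  n1⇒n7 (fail-walked)
[34] read 'c'  n7⇒n0 (fail-walked)
[35] read 'c'  n0⇒n0

All matches (sorted): [[5,3],[6,3],[8,3],[8,6],[9,3],[11,4],[14,2],[18,1],[19,3],[20,3],[22,4],[24,1],[25,1],[30,2],[31,4],[32,3]]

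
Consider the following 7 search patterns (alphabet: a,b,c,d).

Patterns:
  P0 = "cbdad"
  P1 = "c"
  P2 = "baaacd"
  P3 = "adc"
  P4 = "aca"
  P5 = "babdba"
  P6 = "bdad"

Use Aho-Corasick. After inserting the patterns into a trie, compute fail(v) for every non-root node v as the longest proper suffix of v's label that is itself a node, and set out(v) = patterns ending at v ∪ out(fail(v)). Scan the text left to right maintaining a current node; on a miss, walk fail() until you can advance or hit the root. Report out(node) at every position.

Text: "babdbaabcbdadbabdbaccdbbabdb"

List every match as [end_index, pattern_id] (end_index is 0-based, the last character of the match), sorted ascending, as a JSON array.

Construct AC machine:
Trie nodes:
  n0 'ε': a→12 b→6 c→1
  n1 'c': b→2  [P1 ends]
  n2 'cb': d→3
  n3 'cbd': a→4
  n4 'cbda': d→5
  n5 'cbdad': ·  [P0 ends]
  n6 'b': a→7 d→21
  n7 'ba': a→8 b→17
  n8 'baa': a→9
  n9 'baaa': c→10
  n10 'baaac': d→11
  n11 'baaacd': ·  [P2 ends]
  n12 'a': c→15 d→13
  n13 'ad': c→14
  n14 'adc': ·  [P3 ends]
  n15 'ac': a→16
  n16 'aca': ·  [P4 ends]
  n17 'bab': d→18
  n18 'babd': b→19
  n19 'babdb': a→20
  n20 'babdba': ·  [P5 ends]
  n21 'bd': a→22
  n22 'bda': d→23
  n23 'bdad': ·  [P6 ends]

BFS fail/out derivation:
  n1('c'): parent n0 fail=0; on 'c' 0 → fail=0;  out {1}∪∅={1}
  n6('b'): parent n0 fail=0; on 'b' 0 → fail=0;  out ∅∪∅=∅
  n12('a'): parent n0 fail=0; on 'a' 0 → fail=0;  out ∅∪∅=∅
  n2('cb'): parent n1 fail=0; on 'b' 0 → fail=6;  out ∅∪∅=∅
  n7('ba'): parent n6 fail=0; on 'a' 0 → fail=12;  out ∅∪∅=∅
  n13('ad'): parent n12 fail=0; on 'd' 0 → fail=0;  out ∅∪∅=∅
  n15('ac'): parent n12 fail=0; on 'c' 0 → fail=1;  out ∅∪{1}={1}
  n21('bd'): parent n6 fail=0; on 'd' 0 → fail=0;  out ∅∪∅=∅
  n3('cbd'): parent n2 fail=6; on 'd' 6 → fail=21;  out ∅∪∅=∅
  n8('baa'): parent n7 fail=12; on 'a' 12→0 → fail=12;  out ∅∪∅=∅
  n14('adc'): parent n13 fail=0; on 'c' 0 → fail=1;  out {3}∪{1}={1,3}
  n16('aca'): parent n15 fail=1; on 'a' 1→0 → fail=12;  out {4}∪∅={4}
  n17('bab'): parent n7 fail=12; on 'b' 12→0 → fail=6;  out ∅∪∅=∅
  n22('bda'): parent n21 fail=0; on 'a' 0 → fail=12;  out ∅∪∅=∅
  n4('cbda'): parent n3 fail=21; on 'a' 21 → fail=22;  out ∅∪∅=∅
  n9('baaa'): parent n8 fail=12; on 'a' 12→0 → fail=12;  out ∅∪∅=∅
  n18('babd'): parent n17 fail=6; on 'd' 6 → fail=21;  out ∅∪∅=∅
  n23('bdad'): parent n22 fail=12; on 'd' 12 → fail=13;  out {6}∪∅={6}
  n5('cbdad'): parent n4 fail=22; on 'd' 22 → fail=23;  out {0}∪{6}={0,6}
  n10('baaac'): parent n9 fail=12; on 'c' 12 → fail=15;  out ∅∪{1}={1}
  n19('babdb'): parent n18 fail=21; on 'b' 21→0 → fail=6;  out ∅∪∅=∅
  n11('baaacd'): parent n10 fail=15; on 'd' 15→1→0 → fail=0;  out {2}∪∅={2}
  n20('babdba'): parent n19 fail=6; on 'a' 6 → fail=7;  out {5}∪∅={5}

Run:
i=0 'b': node 0→6
i=1 'a': node 6→7
i=2 'b': node 7→17
i=3 'd': node 17→18
i=4 'b': node 18→19
i=5 'a': node 19→20  ** P5@[0:5]
i=6 'a': node 20→8 (via fail)
i=7 'b': node 8→6 (via fail)
i=8 'c': node 6→1 (via fail)  ** P1@[8:8]
i=9 'b': node 1→2
i=10 'd': node 2→3
i=11 'a': node 3→4
i=12 'd': node 4→5  ** P0@[8:12],P6@[9:12]
i=13 'b': node 5→6 (via fail)
i=14 'a': node 6→7
i=15 'b': node 7→17
i=16 'd': node 17→18
i=17 'b': node 18→19
i=18 'a': node 19→20  ** P5@[13:18]
i=19 'c': node 20→15 (via fail)  ** P1@[19:19]
i=20 'c': node 15→1 (via fail)  ** P1@[20:20]
i=21 'd': node 1→0 (via fail)
i=22 'b': node 0→6
i=23 'b': node 6→6 (via fail)
i=24 'a': node 6→7
i=25 'b': node 7→17
i=26 'd': node 17→18
i=27 'b': node 18→19

Result: [[5,5],[8,1],[12,0],[12,6],[18,5],[19,1],[20,1]]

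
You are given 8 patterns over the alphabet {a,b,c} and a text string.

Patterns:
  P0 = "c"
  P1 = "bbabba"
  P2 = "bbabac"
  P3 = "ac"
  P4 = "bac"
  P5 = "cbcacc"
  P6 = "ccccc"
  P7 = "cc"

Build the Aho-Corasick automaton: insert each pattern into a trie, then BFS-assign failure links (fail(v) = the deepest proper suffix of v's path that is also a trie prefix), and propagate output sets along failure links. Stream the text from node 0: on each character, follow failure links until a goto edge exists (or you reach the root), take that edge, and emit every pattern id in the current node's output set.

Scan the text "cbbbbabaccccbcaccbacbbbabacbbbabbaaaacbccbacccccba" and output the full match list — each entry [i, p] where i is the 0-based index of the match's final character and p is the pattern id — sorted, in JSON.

Build automaton:
Trie (insert patterns):
  0='ε' goto a→10 b→2 c→1
  1='c' goto b→14 c→19  ←P0
  2='b' goto a→12 b→3
  3='bb' goto a→4
  4='bba' goto b→5
  5='bbab' goto a→8 b→6
  6='bbabb' goto a→7
  7='bbabba' goto ·  ←P1
  8='bbaba' goto c→9
  9='bbabac' goto ·  ←P2
  10='a' goto c→11
  11='ac' goto ·  ←P3
  12='ba' goto c→13
  13='bac' goto ·  ←P4
  14='cb' goto c→15
  15='cbc' goto a→16
  16='cbca' goto c→17
  17='cbcac' goto c→18
  18='cbcacc' goto ·  ←P5
  19='cc' goto c→20  ←P7
  20='ccc' goto c→21
  21='cccc' goto c→22
  22='ccccc' goto ·  ←P6

Failure links (BFS by depth):
  fail(1) 'c': from fail(0)=0 chase 'c': 0 ⇒ 0;  out={0}∪out(0)={0}
  fail(2) 'b': from fail(0)=0 chase 'b': 0 ⇒ 0;  out=∅∪out(0)=∅
  fail(10) 'a': from fail(0)=0 chase 'a': 0 ⇒ 0;  out=∅∪out(0)=∅
  fail(3) 'bb': from fail(2)=0 chase 'b': 0 ⇒ 2;  out=∅∪out(2)=∅
  fail(11) 'ac': from fail(10)=0 chase 'c': 0 ⇒ 1;  out={3}∪out(1)={0,3}
  fail(12) 'ba': from fail(2)=0 chase 'a': 0 ⇒ 10;  out=∅∪out(10)=∅
  fail(14) 'cb': from fail(1)=0 chase 'b': 0 ⇒ 2;  out=∅∪out(2)=∅
  fail(19) 'cc': from fail(1)=0 chase 'c': 0 ⇒ 1;  out={7}∪out(1)={0,7}
  fail(4) 'bba': from fail(3)=2 chase 'a': 2 ⇒ 12;  out=∅∪out(12)=∅
  fail(13) 'bac': from fail(12)=10 chase 'c': 10 ⇒ 11;  out={4}∪out(11)={0,3,4}
  fail(15) 'cbc': from fail(14)=2 chase 'c': 2→0 ⇒ 1;  out=∅∪out(1)={0}
  fail(20) 'ccc': from fail(19)=1 chase 'c': 1 ⇒ 19;  out=∅∪out(19)={0,7}
  fail(5) 'bbab': from fail(4)=12 chase 'b': 12→10→0 ⇒ 2;  out=∅∪out(2)=∅
  fail(16) 'cbca': from fail(15)=1 chase 'a': 1→0 ⇒ 10;  out=∅∪out(10)=∅
  fail(21) 'cccc': from fail(20)=19 chase 'c': 19 ⇒ 20;  out=∅∪out(20)={0,7}
  fail(6) 'bbabb': from fail(5)=2 chase 'b': 2 ⇒ 3;  out=∅∪out(3)=∅
  fail(8) 'bbaba': from fail(5)=2 chase 'a': 2 ⇒ 12;  out=∅∪out(12)=∅
  fail(17) 'cbcac': from fail(16)=10 chase 'c': 10 ⇒ 11;  out=∅∪out(11)={0,3}
  fail(22) 'ccccc': from fail(21)=20 chase 'c': 20 ⇒ 21;  out={6}∪out(21)={0,6,7}
  fail(7) 'bbabba': from fail(6)=3 chase 'a': 3 ⇒ 4;  out={1}∪out(4)={1}
  fail(9) 'bbabac': from fail(8)=12 chase 'c': 12 ⇒ 13;  out={2}∪out(13)={0,2,3,4}
  fail(18) 'cbcacc': from fail(17)=11 chase 'c': 11→1 ⇒ 19;  out={5}∪out(19)={0,5,7}

Text stream:
pos 0 'c': at 1  emit P0@[0:0]
pos 1 'b': at 14
pos 2 'b': at 3 (fail-walked)
pos 3 'b': at 3 (fail-walked)
pos 4 'b': at 3 (fail-walked)
pos 5 'a': at 4
pos 6 'b': at 5
pos 7 'a': at 8
pos 8 'c': at 9  emit P0@[8:8],P2@[3:8],P3@[7:8],P4@[6:8]
pos 9 'c': at 19 (fail-walked)  emit P0@[9:9],P7@[8:9]
pos 10 'c': at 20  emit P0@[10:10],P7@[9:10]
pos 11 'c': at 21  emit P0@[11:11],P7@[10:11]
pos 12 'b': at 14 (fail-walked)
pos 13 'c': at 15  emit P0@[13:13]
pos 14 'a': at 16
pos 15 'c': at 17  emit P0@[15:15],P3@[14:15]
pos 16 'c': at 18  emit P0@[16:16],P5@[11:16],P7@[15:16]
pos 17 'b': at 14 (fail-walked)
pos 18 'a': at 12 (fail-walked)
pos 19 'c': at 13  emit P0@[19:19],P3@[18:19],P4@[17:19]
pos 20 'b': at 14 (fail-walked)
pos 21 'b': at 3 (fail-walked)
pos 22 'b': at 3 (fail-walked)
pos 23 'a': at 4
pos 24 'b': at 5
pos 25 'a': at 8
pos 26 'c': at 9  emit P0@[26:26],P2@[21:26],P3@[25:26],P4@[24:26]
pos 27 'b': at 14 (fail-walked)
pos 28 'b': at 3 (fail-walked)
pos 29 'b': at 3 (fail-walked)
pos 30 'a': at 4
pos 31 'b': at 5
pos 32 'b': at 6
pos 33 'a': at 7  emit P1@[28:33]
pos 34 'a': at 10 (fail-walked)
pos 35 'a': at 10 (fail-walked)
pos 36 'a': at 10 (fail-walked)
pos 37 'c': at 11  emit P0@[37:37],P3@[36:37]
pos 38 'b': at 14 (fail-walked)
pos 39 'c': at 15  emit P0@[39:39]
pos 40 'c': at 19 (fail-walked)  emit P0@[40:40],P7@[39:40]
pos 41 'b': at 14 (fail-walked)
pos 42 'a': at 12 (fail-walked)
pos 43 'c': at 13  emit P0@[43:43],P3@[42:43],P4@[41:43]
pos 44 'c': at 19 (fail-walked)  emit P0@[44:44],P7@[43:44]
pos 45 'c': at 20  emit P0@[45:45],P7@[44:45]
pos 46 'c': at 21  emit P0@[46:46],P7@[45:46]
pos 47 'c': at 22  emit P0@[47:47],P6@[43:47],P7@[46:47]
pos 48 'b': at 14 (fail-walked)
pos 49 'a': at 12 (fail-walked)

Result: [[0,0],[8,0],[8,2],[8,3],[8,4],[9,0],[9,7],[10,0],[10,7],[11,0],[11,7],[13,0],[15,0],[15,3],[16,0],[16,5],[16,7],[19,0],[19,3],[19,4],[26,0],[26,2],[26,3],[26,4],[33,1],[37,0],[37,3],[39,0],[40,0],[40,7],[43,0],[43,3],[43,4],[44,0],[44,7],[45,0],[45,7],[46,0],[46,7],[47,0],[47,6],[47,7]]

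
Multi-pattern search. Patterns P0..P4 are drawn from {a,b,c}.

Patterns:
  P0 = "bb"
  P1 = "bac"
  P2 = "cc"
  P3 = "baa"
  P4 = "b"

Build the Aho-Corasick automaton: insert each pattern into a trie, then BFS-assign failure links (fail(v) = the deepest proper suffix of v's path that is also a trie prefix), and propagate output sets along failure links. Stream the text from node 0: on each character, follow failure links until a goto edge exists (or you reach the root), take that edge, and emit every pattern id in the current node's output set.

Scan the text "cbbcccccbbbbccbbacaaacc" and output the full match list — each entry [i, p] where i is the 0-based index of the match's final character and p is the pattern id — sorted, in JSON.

Build automaton:
Trie (insert patterns):
  0='ε' goto b→1 c→5
  1='b' goto a→3 b→2  [P4 ends]
  2='bb' goto ·  [P0 ends]
  3='ba' goto a→7 c→4
  4='bac' goto ·  [P1 ends]
  5='c' goto c→6
  6='cc' goto ·  [P2 ends]
  7='baa' goto ·  [P3 ends]

Failure links (BFS by depth):
  fail(1) 'b': from fail(0)=0 chase 'b': 0 ⇒ 0;  out={4}∪out(0)={4}
  fail(5) 'c': from fail(0)=0 chase 'c': 0 ⇒ 0;  out=∅∪out(0)=∅
  fail(2) 'bb': from fail(1)=0 chase 'b': 0 ⇒ 1;  out={0}∪out(1)={0,4}
  fail(3) 'ba': from fail(1)=0 chase 'a': 0 ⇒ 0;  out=∅∪out(0)=∅
  fail(6) 'cc': from fail(5)=0 chase 'c': 0 ⇒ 5;  out={2}∪out(5)={2}
  fail(4) 'bac': from fail(3)=0 chase 'c': 0 ⇒ 5;  out={1}∪out(5)={1}
  fail(7) 'baa': from fail(3)=0 chase 'a': 0 ⇒ 0;  out={3}∪out(0)={3}

Run:
i=0 'c': node 0→5
i=1 'b': node 5→1 (fail-walked)  → match P4@[1:1]
i=2 'b': node 1→2  → match P0@[1:2],P4@[2:2]
i=3 'c': node 2→5 (fail-walked)
i=4 'c': node 5→6  → match P2@[3:4]
i=5 'c': node 6→6 (fail-walked)  → match P2@[4:5]
i=6 'c': node 6→6 (fail-walked)  → match P2@[5:6]
i=7 'c': node 6→6 (fail-walked)  → match P2@[6:7]
i=8 'b': node 6→1 (fail-walked)  → match P4@[8:8]
i=9 'b': node 1→2  → match P0@[8:9],P4@[9:9]
i=10 'b': node 2→2 (fail-walked)  → match P0@[9:10],P4@[10:10]
i=11 'b': node 2→2 (fail-walked)  → match P0@[10:11],P4@[11:11]
i=12 'c': node 2→5 (fail-walked)
i=13 'c': node 5→6  → match P2@[12:13]
i=14 'b': node 6→1 (fail-walked)  → match P4@[14:14]
i=15 'b': node 1→2  → match P0@[14:15],P4@[15:15]
i=16 'a': node 2→3 (fail-walked)
i=17 'c': node 3→4  → match P1@[15:17]
i=18 'a': node 4→0 (fail-walked)
i=19 'a': node 0→0
i=20 'a': node 0→0
i=21 'c': node 0→5
i=22 'c': node 5→6  → match P2@[21:22]

All matches (sorted): [[1,4],[2,0],[2,4],[4,2],[5,2],[6,2],[7,2],[8,4],[9,0],[9,4],[10,0],[10,4],[11,0],[11,4],[13,2],[14,4],[15,0],[15,4],[17,1],[22,2]]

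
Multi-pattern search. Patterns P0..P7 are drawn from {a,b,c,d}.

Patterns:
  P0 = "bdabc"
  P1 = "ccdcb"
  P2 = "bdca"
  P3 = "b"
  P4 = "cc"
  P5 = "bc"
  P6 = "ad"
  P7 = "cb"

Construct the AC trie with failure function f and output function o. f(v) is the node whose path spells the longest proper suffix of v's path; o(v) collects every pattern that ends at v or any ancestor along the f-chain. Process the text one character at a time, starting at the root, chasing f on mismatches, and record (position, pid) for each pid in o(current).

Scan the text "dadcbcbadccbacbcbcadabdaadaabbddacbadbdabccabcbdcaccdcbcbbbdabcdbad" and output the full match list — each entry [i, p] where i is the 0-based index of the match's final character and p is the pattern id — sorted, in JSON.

Build:
Trie nodes:
  n0 'ε': a→14 b→1 c→6
  n1 'b': c→13 d→2  [P3 ends]
  n2 'bd': a→3 c→11
  n3 'bda': b→4
  n4 'bdab': c→5
  n5 'bdabc': ·  [P0 ends]
  n6 'c': b→16 c→7
  n7 'cc': d→8  [P4 ends]
  n8 'ccd': c→9
  n9 'ccdc': b→10
  n10 'ccdcb': ·  [P1 ends]
  n11 'bdc': a→12
  n12 'bdca': ·  [P2 ends]
  n13 'bc': ·  [P5 ends]
  n14 'a': d→15
  n15 'ad': ·  [P6 ends]
  n16 'cb': ·  [P7 ends]

Failure links (BFS by depth):
  fail(1) 'b': from fail(0)=0 chase 'b': 0 ⇒ 0;  out={3}∪out(0)={3}
  fail(6) 'c': from fail(0)=0 chase 'c': 0 ⇒ 0;  out=∅∪out(0)=∅
  fail(14) 'a': from fail(0)=0 chase 'a': 0 ⇒ 0;  out=∅∪out(0)=∅
  fail(2) 'bd': from fail(1)=0 chase 'd': 0 ⇒ 0;  out=∅∪out(0)=∅
  fail(7) 'cc': from fail(6)=0 chase 'c': 0 ⇒ 6;  out={4}∪out(6)={4}
  fail(13) 'bc': from fail(1)=0 chase 'c': 0 ⇒ 6;  out={5}∪out(6)={5}
  fail(15) 'ad': from fail(14)=0 chase 'd': 0 ⇒ 0;  out={6}∪out(0)={6}
  fail(16) 'cb': from fail(6)=0 chase 'b': 0 ⇒ 1;  out={7}∪out(1)={3,7}
  fail(3) 'bda': from fail(2)=0 chase 'a': 0 ⇒ 14;  out=∅∪out(14)=∅
  fail(8) 'ccd': from fail(7)=6 chase 'd': 6→0 ⇒ 0;  out=∅∪out(0)=∅
  fail(11) 'bdc': from fail(2)=0 chase 'c': 0 ⇒ 6;  out=∅∪out(6)=∅
  fail(4) 'bdab': from fail(3)=14 chase 'b': 14→0 ⇒ 1;  out=∅∪out(1)={3}
  fail(9) 'ccdc': from fail(8)=0 chase 'c': 0 ⇒ 6;  out=∅∪out(6)=∅
  fail(12) 'bdca': from fail(11)=6 chase 'a': 6→0 ⇒ 14;  out={2}∪out(14)={2}
  fail(5) 'bdabc': from fail(4)=1 chase 'c': 1 ⇒ 13;  out={0}∪out(13)={0,5}
  fail(10) 'ccdcb': from fail(9)=6 chase 'b': 6 ⇒ 16;  out={1}∪out(16)={1,3,7}

Scan:
i=0 'd': node 0→0
i=1 'a': node 0→14
i=2 'd': node 14→15  ** P6@[1:2]
i=3 'c': node 15→6 ·f
i=4 'b': node 6→16  ** P3@[4:4],P7@[3:4]
i=5 'c': node 16→13 ·f  ** P5@[4:5]
i=6 'b': node 13→16 ·f  ** P3@[6:6],P7@[5:6]
i=7 'a': node 16→14 ·f
i=8 'd': node 14→15  ** P6@[7:8]
i=9 'c': node 15→6 ·f
i=10 'c': node 6→7  ** P4@[9:10]
i=11 'b': node 7→16 ·f  ** P3@[11:11],P7@[10:11]
i=12 'a': node 16→14 ·f
i=13 'c': node 14→6 ·f
i=14 'b': node 6→16  ** P3@[14:14],P7@[13:14]
i=15 'c': node 16→13 ·f  ** P5@[14:15]
i=16 'b': node 13→16 ·f  ** P3@[16:16],P7@[15:16]
i=17 'c': node 16→13 ·f  ** P5@[16:17]
i=18 'a': node 13→14 ·f
i=19 'd': node 14→15  ** P6@[18:19]
i=20 'a': node 15→14 ·f
i=21 'b': node 14→1 ·f  ** P3@[21:21]
i=22 'd': node 1→2
i=23 'a': node 2→3
i=24 'a': node 3→14 ·f
i=25 'd': node 14→15  ** P6@[24:25]
i=26 'a': node 15→14 ·f
i=27 'a': node 14→14 ·f
i=28 'b': node 14→1 ·f  ** P3@[28:28]
i=29 'b': node 1→1 ·f  ** P3@[29:29]
i=30 'd': node 1→2
i=31 'd': node 2→0 ·f
i=32 'a': node 0→14
i=33 'c': node 14→6 ·f
i=34 'b': node 6→16  ** P3@[34:34],P7@[33:34]
i=35 'a': node 16→14 ·f
i=36 'd': node 14→15  ** P6@[35:36]
i=37 'b': node 15→1 ·f  ** P3@[37:37]
i=38 'd': node 1→2
i=39 'a': node 2→3
i=40 'b': node 3→4  ** P3@[40:40]
i=41 'c': node 4→5  ** P0@[37:41],P5@[40:41]
i=42 'c': node 5→7 ·f  ** P4@[41:42]
i=43 'a': node 7→14 ·f
i=44 'b': node 14→1 ·f  ** P3@[44:44]
i=45 'c': node 1→13  ** P5@[44:45]
i=46 'b': node 13→16 ·f  ** P3@[46:46],P7@[45:46]
i=47 'd': node 16→2 ·f
i=48 'c': node 2→11
i=49 'a': node 11→12  ** P2@[46:49]
i=50 'c': node 12→6 ·f
i=51 'c': node 6→7  ** P4@[50:51]
i=52 'd': node 7→8
i=53 'c': node 8→9
i=54 'b': node 9→10  ** P1@[50:54],P3@[54:54],P7@[53:54]
i=55 'c': node 10→13 ·f  ** P5@[54:55]
i=56 'b': node 13→16 ·f  ** P3@[56:56],P7@[55:56]
i=57 'b': node 16→1 ·f  ** P3@[57:57]
i=58 'b': node 1→1 ·f  ** P3@[58:58]
i=59 'd': node 1→2
i=60 'a': node 2→3
i=61 'b': node 3→4  ** P3@[61:61]
i=62 'c': node 4→5  ** P0@[58:62],P5@[61:62]
i=63 'd': node 5→0 ·f
i=64 'b': node 0→1  ** P3@[64:64]
i=65 'a': node 1→14 ·f
i=66 'd': node 14→15  ** P6@[65:66]

Matches: [[2,6],[4,3],[4,7],[5,5],[6,3],[6,7],[8,6],[10,4],[11,3],[11,7],[14,3],[14,7],[15,5],[16,3],[16,7],[17,5],[19,6],[21,3],[25,6],[28,3],[29,3],[34,3],[34,7],[36,6],[37,3],[40,3],[41,0],[41,5],[42,4],[44,3],[45,5],[46,3],[46,7],[49,2],[51,4],[54,1],[54,3],[54,7],[55,5],[56,3],[56,7],[57,3],[58,3],[61,3],[62,0],[62,5],[64,3],[66,6]]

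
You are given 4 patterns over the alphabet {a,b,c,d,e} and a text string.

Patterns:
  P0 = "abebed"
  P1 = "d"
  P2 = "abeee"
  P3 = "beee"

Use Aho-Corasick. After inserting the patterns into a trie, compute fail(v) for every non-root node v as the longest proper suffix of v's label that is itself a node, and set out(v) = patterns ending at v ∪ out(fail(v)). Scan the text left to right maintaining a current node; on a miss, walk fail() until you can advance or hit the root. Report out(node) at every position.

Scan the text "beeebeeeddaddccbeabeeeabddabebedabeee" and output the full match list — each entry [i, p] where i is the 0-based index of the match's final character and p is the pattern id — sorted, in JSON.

Build:
Trie (insert patterns):
  0='ε' goto a→1 b→10 d→7
  1='a' goto b→2
  2='ab' goto e→3
  3='abe' goto b→4 e→8
  4='abeb' goto e→5
  5='abebe' goto d→6
  6='abebed' goto ·  [P0 ends]
  7='d' goto ·  [P1 ends]
  8='abee' goto e→9
  9='abeee' goto ·  [P2 ends]
  10='b' goto e→11
  11='be' goto e→12
  12='bee' goto e→13
  13='beee' goto ·  [P3 ends]

BFS fail/out derivation:
  fail(1) 'a': from fail(0)=0 chase 'a': 0 ⇒ 0;  out=∅∪out(0)=∅
  fail(7) 'd': from fail(0)=0 chase 'd': 0 ⇒ 0;  out={1}∪out(0)={1}
  fail(10) 'b': from fail(0)=0 chase 'b': 0 ⇒ 0;  out=∅∪out(0)=∅
  fail(2) 'ab': from fail(1)=0 chase 'b': 0 ⇒ 10;  out=∅∪out(10)=∅
  fail(11) 'be': from fail(10)=0 chase 'e': 0 ⇒ 0;  out=∅∪out(0)=∅
  fail(3) 'abe': from fail(2)=10 chase 'e': 10 ⇒ 11;  out=∅∪out(11)=∅
  fail(12) 'bee': from fail(11)=0 chase 'e': 0 ⇒ 0;  out=∅∪out(0)=∅
  fail(4) 'abeb': from fail(3)=11 chase 'b': 11→0 ⇒ 10;  out=∅∪out(10)=∅
  fail(8) 'abee': from fail(3)=11 chase 'e': 11 ⇒ 12;  out=∅∪out(12)=∅
  fail(13) 'beee': from fail(12)=0 chase 'e': 0 ⇒ 0;  out={3}∪out(0)={3}
  fail(5) 'abebe': from fail(4)=10 chase 'e': 10 ⇒ 11;  out=∅∪out(11)=∅
  fail(9) 'abeee': from fail(8)=12 chase 'e': 12 ⇒ 13;  out={2}∪out(13)={2,3}
  fail(6) 'abebed': from fail(5)=11 chase 'd': 11→0 ⇒ 7;  out={0}∪out(7)={0,1}

Scan:
i=0 'b': node 0→10
i=1 'e': node 10→11
i=2 'e': node 11→12
i=3 'e': node 12→13  → match P3@[0:3]
i=4 'b': node 13→10 ·f
i=5 'e': node 10→11
i=6 'e': node 11→12
i=7 'e': node 12→13  → match P3@[4:7]
i=8 'd': node 13→7 ·f  → match P1@[8:8]
i=9 'd': node 7→7 ·f  → match P1@[9:9]
i=10 'a': node 7→1 ·f
i=11 'd': node 1→7 ·f  → match P1@[11:11]
i=12 'd': node 7→7 ·f  → match P1@[12:12]
i=13 'c': node 7→0 ·f
i=14 'c': node 0→0
i=15 'b': node 0→10
i=16 'e': node 10→11
i=17 'a': node 11→1 ·f
i=18 'b': node 1→2
i=19 'e': node 2→3
i=20 'e': node 3→8
i=21 'e': node 8→9  → match P2@[17:21],P3@[18:21]
i=22 'a': node 9→1 ·f
i=23 'b': node 1→2
i=24 'd': node 2→7 ·f  → match P1@[24:24]
i=25 'd': node 7→7 ·f  → match P1@[25:25]
i=26 'a': node 7→1 ·f
i=27 'b': node 1→2
i=28 'e': node 2→3
i=29 'b': node 3→4
i=30 'e': node 4→5
i=31 'd': node 5→6  → match P0@[26:31],P1@[31:31]
i=32 'a': node 6→1 ·f
i=33 'b': node 1→2
i=34 'e': node 2→3
i=35 'e': node 3→8
i=36 'e': node 8→9  → match P2@[32:36],P3@[33:36]

Result: [[3,3],[7,3],[8,1],[9,1],[11,1],[12,1],[21,2],[21,3],[24,1],[25,1],[31,0],[31,1],[36,2],[36,3]]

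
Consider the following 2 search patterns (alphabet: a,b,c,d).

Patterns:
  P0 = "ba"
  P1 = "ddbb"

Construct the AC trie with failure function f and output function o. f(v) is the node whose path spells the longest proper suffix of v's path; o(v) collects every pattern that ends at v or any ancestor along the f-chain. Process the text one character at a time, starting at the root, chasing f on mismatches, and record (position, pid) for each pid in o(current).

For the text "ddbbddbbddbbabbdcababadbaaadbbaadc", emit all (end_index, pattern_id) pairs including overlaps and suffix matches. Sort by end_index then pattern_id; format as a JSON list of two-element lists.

Construct AC machine:
Trie (insert patterns):
  n0 'ε': b→1 d→3
  n1 'b': a→2
  n2 'ba': ·  [P0 ends]
  n3 'd': d→4
  n4 'dd': b→5
  n5 'ddb': b→6
  n6 'ddbb': ·  [P1 ends]

BFS fail/out derivation:
  n1('b'): parent n0 fail=0; on 'b' 0 → fail=0;  out ∅∪∅=∅
  n3('d'): parent n0 fail=0; on 'd' 0 → fail=0;  out ∅∪∅=∅
  n2('ba'): parent n1 fail=0; on 'a' 0 → fail=0;  out {0}∪∅={0}
  n4('dd'): parent n3 fail=0; on 'd' 0 → fail=3;  out ∅∪∅=∅
  n5('ddb'): parent n4 fail=3; on 'b' 3→0 → fail=1;  out ∅∪∅=∅
  n6('ddbb'): parent n5 fail=1; on 'b' 1→0 → fail=1;  out {1}∪∅={1}

Text stream:
pos 0 'd': at 3
pos 1 'd': at 4
pos 2 'b': at 5
pos 3 'b': at 6  → match P1@[0:3]
pos 4 'd': at 3 ·f
pos 5 'd': at 4
pos 6 'b': at 5
pos 7 'b': at 6  → match P1@[4:7]
pos 8 'd': at 3 ·f
pos 9 'd': at 4
pos 10 'b': at 5
pos 11 'b': at 6  → match P1@[8:11]
pos 12 'a': at 2 ·f  → match P0@[11:12]
pos 13 'b': at 1 ·f
pos 14 'b': at 1 ·f
pos 15 'd': at 3 ·f
pos 16 'c': at 0 ·f
pos 17 'a': at 0
pos 18 'b': at 1
pos 19 'a': at 2  → match P0@[18:19]
pos 20 'b': at 1 ·f
pos 21 'a': at 2  → match P0@[20:21]
pos 22 'd': at 3 ·f
pos 23 'b': at 1 ·f
pos 24 'a': at 2  → match P0@[23:24]
pos 25 'a': at 0 ·f
pos 26 'a': at 0
pos 27 'd': at 3
pos 28 'b': at 1 ·f
pos 29 'b': at 1 ·f
pos 30 'a': at 2  → match P0@[29:30]
pos 31 'a': at 0 ·f
pos 32 'd': at 3
pos 33 'c': at 0 ·f

All matches (sorted): [[3,1],[7,1],[11,1],[12,0],[19,0],[21,0],[24,0],[30,0]]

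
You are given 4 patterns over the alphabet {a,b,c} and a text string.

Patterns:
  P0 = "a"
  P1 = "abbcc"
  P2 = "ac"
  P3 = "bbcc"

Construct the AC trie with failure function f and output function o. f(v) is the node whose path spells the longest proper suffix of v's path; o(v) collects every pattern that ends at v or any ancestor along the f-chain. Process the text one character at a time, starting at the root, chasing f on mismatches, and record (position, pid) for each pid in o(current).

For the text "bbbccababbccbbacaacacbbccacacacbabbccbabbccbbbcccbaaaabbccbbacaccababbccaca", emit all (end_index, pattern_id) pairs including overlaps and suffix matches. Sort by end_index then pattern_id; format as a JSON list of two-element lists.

Build automaton:
Trie nodes:
  n0 'ε': a→1 b→7
  n1 'a': b→2 c→6  ←P0
  n2 'ab': b→3
  n3 'abb': c→4
  n4 'abbc': c→5
  n5 'abbcc': ·  ←P1
  n6 'ac': ·  ←P2
  n7 'b': b→8
  n8 'bb': c→9
  n9 'bbc': c→10
  n10 'bbcc': ·  ←P3

Failure links (BFS by depth):
  n1('a'): parent n0 fail=0; on 'a' 0 → fail=0;  out {0}∪∅={0}
  n7('b'): parent n0 fail=0; on 'b' 0 → fail=0;  out ∅∪∅=∅
  n2('ab'): parent n1 fail=0; on 'b' 0 → fail=7;  out ∅∪∅=∅
  n6('ac'): parent n1 fail=0; on 'c' 0 → fail=0;  out {2}∪∅={2}
  n8('bb'): parent n7 fail=0; on 'b' 0 → fail=7;  out ∅∪∅=∅
  n3('abb'): parent n2 fail=7; on 'b' 7 → fail=8;  out ∅∪∅=∅
  n9('bbc'): parent n8 fail=7; on 'c' 7→0 → fail=0;  out ∅∪∅=∅
  n4('abbc'): parent n3 fail=8; on 'c' 8 → fail=9;  out ∅∪∅=∅
  n10('bbcc'): parent n9 fail=0; on 'c' 0 → fail=0;  out {3}∪∅={3}
  n5('abbcc'): parent n4 fail=9; on 'c' 9 → fail=10;  out {1}∪{3}={1,3}

Text stream:
pos 0 'b': at 7
pos 1 'b': at 8
pos 2 'b': at 8 ·f
pos 3 'c': at 9
pos 4 'c': at 10  → match P3@[1:4]
pos 5 'a': at 1 ·f  → match P0@[5:5]
pos 6 'b': at 2
pos 7 'a': at 1 ·f  → match P0@[7:7]
pos 8 'b': at 2
pos 9 'b': at 3
pos 10 'c': at 4
pos 11 'c': at 5  → match P1@[7:11],P3@[8:11]
pos 12 'b': at 7 ·f
pos 13 'b': at 8
pos 14 'a': at 1 ·f  → match P0@[14:14]
pos 15 'c': at 6  → match P2@[14:15]
pos 16 'a': at 1 ·f  → match P0@[16:16]
pos 17 'a': at 1 ·f  → match P0@[17:17]
pos 18 'c': at 6  → match P2@[17:18]
pos 19 'a': at 1 ·f  → match P0@[19:19]
pos 20 'c': at 6  → match P2@[19:20]
pos 21 'b': at 7 ·f
pos 22 'b': at 8
pos 23 'c': at 9
pos 24 'c': at 10  → match P3@[21:24]
pos 25 'a': at 1 ·f  → match P0@[25:25]
pos 26 'c': at 6  → match P2@[25:26]
pos 27 'a': at 1 ·f  → match P0@[27:27]
pos 28 'c': at 6  → match P2@[27:28]
pos 29 'a': at 1 ·f  → match P0@[29:29]
pos 30 'c': at 6  → match P2@[29:30]
pos 31 'b': at 7 ·f
pos 32 'a': at 1 ·f  → match P0@[32:32]
pos 33 'b': at 2
pos 34 'b': at 3
pos 35 'c': at 4
pos 36 'c': at 5  → match P1@[32:36],P3@[33:36]
pos 37 'b': at 7 ·f
pos 38 'a': at 1 ·f  → match P0@[38:38]
pos 39 'b': at 2
pos 40 'b': at 3
pos 41 'c': at 4
pos 42 'c': at 5  → match P1@[38:42],P3@[39:42]
pos 43 'b': at 7 ·f
pos 44 'b': at 8
pos 45 'b': at 8 ·f
pos 46 'c': at 9
pos 47 'c': at 10  → match P3@[44:47]
pos 48 'c': at 0 ·f
pos 49 'b': at 7
pos 50 'a': at 1 ·f  → match P0@[50:50]
pos 51 'a': at 1 ·f  → match P0@[51:51]
pos 52 'a': at 1 ·f  → match P0@[52:52]
pos 53 'a': at 1 ·f  → match P0@[53:53]
pos 54 'b': at 2
pos 55 'b': at 3
pos 56 'c': at 4
pos 57 'c': at 5  → match P1@[53:57],P3@[54:57]
pos 58 'b': at 7 ·f
pos 59 'b': at 8
pos 60 'a': at 1 ·f  → match P0@[60:60]
pos 61 'c': at 6  → match P2@[60:61]
pos 62 'a': at 1 ·f  → match P0@[62:62]
pos 63 'c': at 6  → match P2@[62:63]
pos 64 'c': at 0 ·f
pos 65 'a': at 1  → match P0@[65:65]
pos 66 'b': at 2
pos 67 'a': at 1 ·f  → match P0@[67:67]
pos 68 'b': at 2
pos 69 'b': at 3
pos 70 'c': at 4
pos 71 'c': at 5  → match P1@[67:71],P3@[68:71]
pos 72 'a': at 1 ·f  → match P0@[72:72]
pos 73 'c': at 6  → match P2@[72:73]
pos 74 'a': at 1 ·f  → match P0@[74:74]

Matches: [[4,3],[5,0],[7,0],[11,1],[11,3],[14,0],[15,2],[16,0],[17,0],[18,2],[19,0],[20,2],[24,3],[25,0],[26,2],[27,0],[28,2],[29,0],[30,2],[32,0],[36,1],[36,3],[38,0],[42,1],[42,3],[47,3],[50,0],[51,0],[52,0],[53,0],[57,1],[57,3],[60,0],[61,2],[62,0],[63,2],[65,0],[67,0],[71,1],[71,3],[72,0],[73,2],[74,0]]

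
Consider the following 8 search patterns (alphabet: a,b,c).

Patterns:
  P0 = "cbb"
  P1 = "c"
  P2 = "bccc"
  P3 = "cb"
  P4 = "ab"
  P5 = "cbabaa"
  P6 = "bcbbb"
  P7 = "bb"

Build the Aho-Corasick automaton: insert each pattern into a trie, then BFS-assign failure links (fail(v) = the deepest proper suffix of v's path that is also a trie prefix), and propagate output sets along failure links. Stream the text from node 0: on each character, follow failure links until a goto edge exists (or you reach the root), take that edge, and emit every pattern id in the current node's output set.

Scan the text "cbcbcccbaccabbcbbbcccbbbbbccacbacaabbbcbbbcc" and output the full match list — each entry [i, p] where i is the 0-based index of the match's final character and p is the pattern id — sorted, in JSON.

Build automaton:
Trie nodes:
  0='ε' goto a→8 b→4 c→1
  1='c' goto b→2  [P1 ends]
  2='cb' goto a→10 b→3  [P3 ends]
  3='cbb' goto ·  [P0 ends]
  4='b' goto b→17 c→5
  5='bc' goto b→14 c→6
  6='bcc' goto c→7
  7='bccc' goto ·  [P2 ends]
  8='a' goto b→9
  9='ab' goto ·  [P4 ends]
  10='cba' goto b→11
  11='cbab' goto a→12
  12='cbaba' goto a→13
  13='cbabaa' goto ·  [P5 ends]
  14='bcb' goto b→15
  15='bcbb' goto b→16
  16='bcbbb' goto ·  [P6 ends]
  17='bb' goto ·  [P7 ends]

Failure links (BFS by depth):
  fail(1) 'c': from fail(0)=0 chase 'c': 0 ⇒ 0;  out={1}∪out(0)={1}
  fail(4) 'b': from fail(0)=0 chase 'b': 0 ⇒ 0;  out=∅∪out(0)=∅
  fail(8) 'a': from fail(0)=0 chase 'a': 0 ⇒ 0;  out=∅∪out(0)=∅
  fail(2) 'cb': from fail(1)=0 chase 'b': 0 ⇒ 4;  out={3}∪out(4)={3}
  fail(5) 'bc': from fail(4)=0 chase 'c': 0 ⇒ 1;  out=∅∪out(1)={1}
  fail(9) 'ab': from fail(8)=0 chase 'b': 0 ⇒ 4;  out={4}∪out(4)={4}
  fail(17) 'bb': from fail(4)=0 chase 'b': 0 ⇒ 4;  out={7}∪out(4)={7}
  fail(3) 'cbb': from fail(2)=4 chase 'b': 4 ⇒ 17;  out={0}∪out(17)={0,7}
  fail(6) 'bcc': from fail(5)=1 chase 'c': 1→0 ⇒ 1;  out=∅∪out(1)={1}
  fail(10) 'cba': from fail(2)=4 chase 'a': 4→0 ⇒ 8;  out=∅∪out(8)=∅
  fail(14) 'bcb': from fail(5)=1 chase 'b': 1 ⇒ 2;  out=∅∪out(2)={3}
  fail(7) 'bccc': from fail(6)=1 chase 'c': 1→0 ⇒ 1;  out={2}∪out(1)={1,2}
  fail(11) 'cbab': from fail(10)=8 chase 'b': 8 ⇒ 9;  out=∅∪out(9)={4}
  fail(15) 'bcbb': from fail(14)=2 chase 'b': 2 ⇒ 3;  out=∅∪out(3)={0,7}
  fail(12) 'cbaba': from fail(11)=9 chase 'a': 9→4→0 ⇒ 8;  out=∅∪out(8)=∅
  fail(16) 'bcbbb': from fail(15)=3 chase 'b': 3→17→4 ⇒ 17;  out={6}∪out(17)={6,7}
  fail(13) 'cbabaa': from fail(12)=8 chase 'a': 8→0 ⇒ 8;  out={5}∪out(8)={5}

Run:
[0] read 'c'  n0⇒n1  emit P1@[0:0]
[1] read 'b'  n1⇒n2  emit P3@[0:1]
[2] read 'c'  n2⇒n5 (fail-walked)  emit P1@[2:2]
[3] read 'b'  n5⇒n14  emit P3@[2:3]
[4] read 'c'  n14⇒n5 (fail-walked)  emit P1@[4:4]
[5] read 'c'  n5⇒n6  emit P1@[5:5]
[6] read 'c'  n6⇒n7  emit P1@[6:6],P2@[3:6]
[7] read 'b'  n7⇒n2 (fail-walked)  emit P3@[6:7]
[8] read 'a'  n2⇒n10
[9] read 'c'  n10⇒n1 (fail-walked)  emit P1@[9:9]
[10] read 'c'  n1⇒n1 (fail-walked)  emit P1@[10:10]
[11] read 'a'  n1⇒n8 (fail-walked)
[12] read 'b'  n8⇒n9  emit P4@[11:12]
[13] read 'b'  n9⇒n17 (fail-walked)  emit P7@[12:13]
[14] read 'c'  n17⇒n5 (fail-walked)  emit P1@[14:14]
[15] read 'b'  n5⇒n14  emit P3@[14:15]
[16] read 'b'  n14⇒n15  emit P0@[14:16],P7@[15:16]
[17] read 'b'  n15⇒n16  emit P6@[13:17],P7@[16:17]
[18] read 'c'  n16⇒n5 (fail-walked)  emit P1@[18:18]
[19] read 'c'  n5⇒n6  emit P1@[19:19]
[20] read 'c'  n6⇒n7  emit P1@[20:20],P2@[17:20]
[21] read 'b'  n7⇒n2 (fail-walked)  emit P3@[20:21]
[22] read 'b'  n2⇒n3  emit P0@[20:22],P7@[21:22]
[23] read 'b'  n3⇒n17 (fail-walked)  emit P7@[22:23]
[24] read 'b'  n17⇒n17 (fail-walked)  emit P7@[23:24]
[25] read 'b'  n17⇒n17 (fail-walked)  emit P7@[24:25]
[26] read 'c'  n17⇒n5 (fail-walked)  emit P1@[26:26]
[27] read 'c'  n5⇒n6  emit P1@[27:27]
[28] read 'a'  n6⇒n8 (fail-walked)
[29] read 'c'  n8⇒n1 (fail-walked)  emit P1@[29:29]
[30] read 'b'  n1⇒n2  emit P3@[29:30]
[31] read 'a'  n2⇒n10
[32] read 'c'  n10⇒n1 (fail-walked)  emit P1@[32:32]
[33] read 'a'  n1⇒n8 (fail-walked)
[34] read 'a'  n8⇒n8 (fail-walked)
[35] read 'b'  n8⇒n9  emit P4@[34:35]
[36] read 'b'  n9⇒n17 (fail-walked)  emit P7@[35:36]
[37] read 'b'  n17⇒n17 (fail-walked)  emit P7@[36:37]
[38] read 'c'  n17⇒n5 (fail-walked)  emit P1@[38:38]
[39] read 'b'  n5⇒n14  emit P3@[38:39]
[40] read 'b'  n14⇒n15  emit P0@[38:40],P7@[39:40]
[41] read 'b'  n15⇒n16  emit P6@[37:41],P7@[40:41]
[42] read 'c'  n16⇒n5 (fail-walked)  emit P1@[42:42]
[43] read 'c'  n5⇒n6  emit P1@[43:43]

Result: [[0,1],[1,3],[2,1],[3,3],[4,1],[5,1],[6,1],[6,2],[7,3],[9,1],[10,1],[12,4],[13,7],[14,1],[15,3],[16,0],[16,7],[17,6],[17,7],[18,1],[19,1],[20,1],[20,2],[21,3],[22,0],[22,7],[23,7],[24,7],[25,7],[26,1],[27,1],[29,1],[30,3],[32,1],[35,4],[36,7],[37,7],[38,1],[39,3],[40,0],[40,7],[41,6],[41,7],[42,1],[43,1]]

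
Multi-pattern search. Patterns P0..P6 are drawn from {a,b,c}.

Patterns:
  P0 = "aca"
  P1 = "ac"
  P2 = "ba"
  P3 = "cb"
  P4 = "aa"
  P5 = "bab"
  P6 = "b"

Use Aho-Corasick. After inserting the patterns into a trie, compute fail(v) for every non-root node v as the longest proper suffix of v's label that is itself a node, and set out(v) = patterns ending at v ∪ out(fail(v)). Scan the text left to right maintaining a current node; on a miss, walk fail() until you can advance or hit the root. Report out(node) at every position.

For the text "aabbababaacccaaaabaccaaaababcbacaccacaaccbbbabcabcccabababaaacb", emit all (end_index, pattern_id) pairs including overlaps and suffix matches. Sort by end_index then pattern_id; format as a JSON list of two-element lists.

Build:
Trie (insert patterns):
  0='ε' goto a→1 b→4 c→6
  1='a' goto a→8 c→2
  2='ac' goto a→3  [P1 ends]
  3='aca' goto ·  [P0 ends]
  4='b' goto a→5  [P6 ends]
  5='ba' goto b→9  [P2 ends]
  6='c' goto b→7
  7='cb' goto ·  [P3 ends]
  8='aa' goto ·  [P4 ends]
  9='bab' goto ·  [P5 ends]

Failure links (BFS by depth):
  fail(1) 'a': from fail(0)=0 chase 'a': 0 ⇒ 0;  out=∅∪out(0)=∅
  fail(4) 'b': from fail(0)=0 chase 'b': 0 ⇒ 0;  out={6}∪out(0)={6}
  fail(6) 'c': from fail(0)=0 chase 'c': 0 ⇒ 0;  out=∅∪out(0)=∅
  fail(2) 'ac': from fail(1)=0 chase 'c': 0 ⇒ 6;  out={1}∪out(6)={1}
  fail(5) 'ba': from fail(4)=0 chase 'a': 0 ⇒ 1;  out={2}∪out(1)={2}
  fail(7) 'cb': from fail(6)=0 chase 'b': 0 ⇒ 4;  out={3}∪out(4)={3,6}
  fail(8) 'aa': from fail(1)=0 chase 'a': 0 ⇒ 1;  out={4}∪out(1)={4}
  fail(3) 'aca': from fail(2)=6 chase 'a': 6→0 ⇒ 1;  out={0}∪out(1)={0}
  fail(9) 'bab': from fail(5)=1 chase 'b': 1→0 ⇒ 4;  out={5}∪out(4)={5,6}

Run:
pos 0 'a': at 1
pos 1 'a': at 8  emit P4@[0:1]
pos 2 'b': at 4 ·f  emit P6@[2:2]
pos 3 'b': at 4 ·f  emit P6@[3:3]
pos 4 'a': at 5  emit P2@[3:4]
pos 5 'b': at 9  emit P5@[3:5],P6@[5:5]
pos 6 'a': at 5 ·f  emit P2@[5:6]
pos 7 'b': at 9  emit P5@[5:7],P6@[7:7]
pos 8 'a': at 5 ·f  emit P2@[7:8]
pos 9 'a': at 8 ·f  emit P4@[8:9]
pos 10 'c': at 2 ·f  emit P1@[9:10]
pos 11 'c': at 6 ·f
pos 12 'c': at 6 ·f
pos 13 'a': at 1 ·f
pos 14 'a': at 8  emit P4@[13:14]
pos 15 'a': at 8 ·f  emit P4@[14:15]
pos 16 'a': at 8 ·f  emit P4@[15:16]
pos 17 'b': at 4 ·f  emit P6@[17:17]
pos 18 'a': at 5  emit P2@[17:18]
pos 19 'c': at 2 ·f  emit P1@[18:19]
pos 20 'c': at 6 ·f
pos 21 'a': at 1 ·f
pos 22 'a': at 8  emit P4@[21:22]
pos 23 'a': at 8 ·f  emit P4@[22:23]
pos 24 'a': at 8 ·f  emit P4@[23:24]
pos 25 'b': at 4 ·f  emit P6@[25:25]
pos 26 'a': at 5  emit P2@[25:26]
pos 27 'b': at 9  emit P5@[25:27],P6@[27:27]
pos 28 'c': at 6 ·f
pos 29 'b': at 7  emit P3@[28:29],P6@[29:29]
pos 30 'a': at 5 ·f  emit P2@[29:30]
pos 31 'c': at 2 ·f  emit P1@[30:31]
pos 32 'a': at 3  emit P0@[30:32]
pos 33 'c': at 2 ·f  emit P1@[32:33]
pos 34 'c': at 6 ·f
pos 35 'a': at 1 ·f
pos 36 'c': at 2  emit P1@[35:36]
pos 37 'a': at 3  emit P0@[35:37]
pos 38 'a': at 8 ·f  emit P4@[37:38]
pos 39 'c': at 2 ·f  emit P1@[38:39]
pos 40 'c': at 6 ·f
pos 41 'b': at 7  emit P3@[40:41],P6@[41:41]
pos 42 'b': at 4 ·f  emit P6@[42:42]
pos 43 'b': at 4 ·f  emit P6@[43:43]
pos 44 'a': at 5  emit P2@[43:44]
pos 45 'b': at 9  emit P5@[43:45],P6@[45:45]
pos 46 'c': at 6 ·f
pos 47 'a': at 1 ·f
pos 48 'b': at 4 ·f  emit P6@[48:48]
pos 49 'c': at 6 ·f
pos 50 'c': at 6 ·f
pos 51 'c': at 6 ·f
pos 52 'a': at 1 ·f
pos 53 'b': at 4 ·f  emit P6@[53:53]
pos 54 'a': at 5  emit P2@[53:54]
pos 55 'b': at 9  emit P5@[53:55],P6@[55:55]
pos 56 'a': at 5 ·f  emit P2@[55:56]
pos 57 'b': at 9  emit P5@[55:57],P6@[57:57]
pos 58 'a': at 5 ·f  emit P2@[57:58]
pos 59 'a': at 8 ·f  emit P4@[58:59]
pos 60 'a': at 8 ·f  emit P4@[59:60]
pos 61 'c': at 2 ·f  emit P1@[60:61]
pos 62 'b': at 7 ·f  emit P3@[61:62],P6@[62:62]

All matches (sorted): [[1,4],[2,6],[3,6],[4,2],[5,5],[5,6],[6,2],[7,5],[7,6],[8,2],[9,4],[10,1],[14,4],[15,4],[16,4],[17,6],[18,2],[19,1],[22,4],[23,4],[24,4],[25,6],[26,2],[27,5],[27,6],[29,3],[29,6],[30,2],[31,1],[32,0],[33,1],[36,1],[37,0],[38,4],[39,1],[41,3],[41,6],[42,6],[43,6],[44,2],[45,5],[45,6],[48,6],[53,6],[54,2],[55,5],[55,6],[56,2],[57,5],[57,6],[58,2],[59,4],[60,4],[61,1],[62,3],[62,6]]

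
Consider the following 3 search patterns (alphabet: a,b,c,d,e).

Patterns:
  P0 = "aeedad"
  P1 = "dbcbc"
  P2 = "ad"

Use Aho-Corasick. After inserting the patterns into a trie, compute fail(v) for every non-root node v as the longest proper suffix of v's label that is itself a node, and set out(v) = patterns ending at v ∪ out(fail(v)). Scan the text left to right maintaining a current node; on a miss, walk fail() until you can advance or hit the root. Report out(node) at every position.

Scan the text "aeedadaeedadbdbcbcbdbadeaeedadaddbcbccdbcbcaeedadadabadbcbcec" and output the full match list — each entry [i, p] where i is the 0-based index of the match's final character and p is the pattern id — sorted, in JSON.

Build:
Trie (insert patterns):
  0='ε' goto a→1 d→7
  1='a' goto d→12 e→2
  2='ae' goto e→3
  3='aee' goto d→4
  4='aeed' goto a→5
  5='aeeda' goto d→6
  6='aeedad' goto ·  [P0 ends]
  7='d' goto b→8
  8='db' goto c→9
  9='dbc' goto b→10
  10='dbcb' goto c→11
  11='dbcbc' goto ·  [P1 ends]
  12='ad' goto ·  [P2 ends]

Failure links (BFS by depth):
  fail(1) 'a': from fail(0)=0 chase 'a': 0 ⇒ 0;  out=∅∪out(0)=∅
  fail(7) 'd': from fail(0)=0 chase 'd': 0 ⇒ 0;  out=∅∪out(0)=∅
  fail(2) 'ae': from fail(1)=0 chase 'e': 0 ⇒ 0;  out=∅∪out(0)=∅
  fail(8) 'db': from fail(7)=0 chase 'b': 0 ⇒ 0;  out=∅∪out(0)=∅
  fail(12) 'ad': from fail(1)=0 chase 'd': 0 ⇒ 7;  out={2}∪out(7)={2}
  fail(3) 'aee': from fail(2)=0 chase 'e': 0 ⇒ 0;  out=∅∪out(0)=∅
  fail(9) 'dbc': from fail(8)=0 chase 'c': 0 ⇒ 0;  out=∅∪out(0)=∅
  fail(4) 'aeed': from fail(3)=0 chase 'd': 0 ⇒ 7;  out=∅∪out(7)=∅
  fail(10) 'dbcb': from fail(9)=0 chase 'b': 0 ⇒ 0;  out=∅∪out(0)=∅
  fail(5) 'aeeda': from fail(4)=7 chase 'a': 7→0 ⇒ 1;  out=∅∪out(1)=∅
  fail(11) 'dbcbc': from fail(10)=0 chase 'c': 0 ⇒ 0;  out={1}∪out(0)={1}
  fail(6) 'aeedad': from fail(5)=1 chase 'd': 1 ⇒ 12;  out={0}∪out(12)={0,2}

Text stream:
i=0 'a': node 0→1
i=1 'e': node 1→2
i=2 'e': node 2→3
i=3 'd': node 3→4
i=4 'a': node 4→5
i=5 'd': node 5→6  → match P0@[0:5],P2@[4:5]
i=6 'a': node 6→1 (via fail)
i=7 'e': node 1→2
i=8 'e': node 2→3
i=9 'd': node 3→4
i=10 'a': node 4→5
i=11 'd': node 5→6  → match P0@[6:11],P2@[10:11]
i=12 'b': node 6→8 (via fail)
i=13 'd': node 8→7 (via fail)
i=14 'b': node 7→8
i=15 'c': node 8→9
i=16 'b': node 9→10
i=17 'c': node 10→11  → match P1@[13:17]
i=18 'b': node 11→0 (via fail)
i=19 'd': node 0→7
i=20 'b': node 7→8
i=21 'a': node 8→1 (via fail)
i=22 'd': node 1→12  → match P2@[21:22]
i=23 'e': node 12→0 (via fail)
i=24 'a': node 0→1
i=25 'e': node 1→2
i=26 'e': node 2→3
i=27 'd': node 3→4
i=28 'a': node 4→5
i=29 'd': node 5→6  → match P0@[24:29],P2@[28:29]
i=30 'a': node 6→1 (via fail)
i=31 'd': node 1→12  → match P2@[30:31]
i=32 'd': node 12→7 (via fail)
i=33 'b': node 7→8
i=34 'c': node 8→9
i=35 'b': node 9→10
i=36 'c': node 10→11  → match P1@[32:36]
i=37 'c': node 11→0 (via fail)
i=38 'd': node 0→7
i=39 'b': node 7→8
i=40 'c': node 8→9
i=41 'b': node 9→10
i=42 'c': node 10→11  → match P1@[38:42]
i=43 'a': node 11→1 (via fail)
i=44 'e': node 1→2
i=45 'e': node 2→3
i=46 'd': node 3→4
i=47 'a': node 4→5
i=48 'd': node 5→6  → match P0@[43:48],P2@[47:48]
i=49 'a': node 6→1 (via fail)
i=50 'd': node 1→12  → match P2@[49:50]
i=51 'a': node 12→1 (via fail)
i=52 'b': node 1→0 (via fail)
i=53 'a': node 0→1
i=54 'd': node 1→12  → match P2@[53:54]
i=55 'b': node 12→8 (via fail)
i=56 'c': node 8→9
i=57 'b': node 9→10
i=58 'c': node 10→11  → match P1@[54:58]
i=59 'e': node 11→0 (via fail)
i=60 'c': node 0→0

Result: [[5,0],[5,2],[11,0],[11,2],[17,1],[22,2],[29,0],[29,2],[31,2],[36,1],[42,1],[48,0],[48,2],[50,2],[54,2],[58,1]]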